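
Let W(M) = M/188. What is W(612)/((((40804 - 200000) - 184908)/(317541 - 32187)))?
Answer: -21829581/8086444 ≈ -2.6995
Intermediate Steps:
W(M) = M/188 (W(M) = M*(1/188) = M/188)
W(612)/((((40804 - 200000) - 184908)/(317541 - 32187))) = ((1/188)*612)/((((40804 - 200000) - 184908)/(317541 - 32187))) = 153/(47*(((-159196 - 184908)/285354))) = 153/(47*((-344104*1/285354))) = 153/(47*(-172052/142677)) = (153/47)*(-142677/172052) = -21829581/8086444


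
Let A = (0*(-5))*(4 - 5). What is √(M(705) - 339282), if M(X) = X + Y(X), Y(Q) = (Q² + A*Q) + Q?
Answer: √159153 ≈ 398.94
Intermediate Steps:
A = 0 (A = 0*(-1) = 0)
Y(Q) = Q + Q² (Y(Q) = (Q² + 0*Q) + Q = (Q² + 0) + Q = Q² + Q = Q + Q²)
M(X) = X + X*(1 + X)
√(M(705) - 339282) = √(705*(2 + 705) - 339282) = √(705*707 - 339282) = √(498435 - 339282) = √159153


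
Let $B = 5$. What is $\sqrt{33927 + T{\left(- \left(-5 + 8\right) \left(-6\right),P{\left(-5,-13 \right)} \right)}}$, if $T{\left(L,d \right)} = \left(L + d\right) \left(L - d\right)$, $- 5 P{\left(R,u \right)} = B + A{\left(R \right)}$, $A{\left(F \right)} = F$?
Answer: $7 \sqrt{699} \approx 185.07$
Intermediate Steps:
$P{\left(R,u \right)} = -1 - \frac{R}{5}$ ($P{\left(R,u \right)} = - \frac{5 + R}{5} = -1 - \frac{R}{5}$)
$\sqrt{33927 + T{\left(- \left(-5 + 8\right) \left(-6\right),P{\left(-5,-13 \right)} \right)}} = \sqrt{33927 + \left(\left(- \left(-5 + 8\right) \left(-6\right)\right)^{2} - \left(-1 - -1\right)^{2}\right)} = \sqrt{33927 + \left(\left(- 3 \left(-6\right)\right)^{2} - \left(-1 + 1\right)^{2}\right)} = \sqrt{33927 + \left(\left(\left(-1\right) \left(-18\right)\right)^{2} - 0^{2}\right)} = \sqrt{33927 + \left(18^{2} - 0\right)} = \sqrt{33927 + \left(324 + 0\right)} = \sqrt{33927 + 324} = \sqrt{34251} = 7 \sqrt{699}$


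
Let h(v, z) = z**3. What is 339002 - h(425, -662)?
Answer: 290456530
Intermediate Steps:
339002 - h(425, -662) = 339002 - 1*(-662)**3 = 339002 - 1*(-290117528) = 339002 + 290117528 = 290456530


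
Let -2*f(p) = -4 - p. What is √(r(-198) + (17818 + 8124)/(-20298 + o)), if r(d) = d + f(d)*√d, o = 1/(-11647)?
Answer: √(-11137664485696011820 - 16264010272919853459*I*√22)/236410807 ≈ 24.291 - 28.095*I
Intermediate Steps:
f(p) = 2 + p/2 (f(p) = -(-4 - p)/2 = 2 + p/2)
o = -1/11647 ≈ -8.5859e-5
r(d) = d + √d*(2 + d/2) (r(d) = d + (2 + d/2)*√d = d + √d*(2 + d/2))
√(r(-198) + (17818 + 8124)/(-20298 + o)) = √((-198 + √(-198)*(4 - 198)/2) + (17818 + 8124)/(-20298 - 1/11647)) = √((-198 + (½)*(3*I*√22)*(-194)) + 25942/(-236410807/11647)) = √((-198 - 291*I*√22) + 25942*(-11647/236410807)) = √((-198 - 291*I*√22) - 302146474/236410807) = √(-47111486260/236410807 - 291*I*√22)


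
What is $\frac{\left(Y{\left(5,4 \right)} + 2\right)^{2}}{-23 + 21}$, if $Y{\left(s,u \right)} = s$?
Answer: $- \frac{49}{2} \approx -24.5$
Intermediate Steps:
$\frac{\left(Y{\left(5,4 \right)} + 2\right)^{2}}{-23 + 21} = \frac{\left(5 + 2\right)^{2}}{-23 + 21} = \frac{7^{2}}{-2} = 49 \left(- \frac{1}{2}\right) = - \frac{49}{2}$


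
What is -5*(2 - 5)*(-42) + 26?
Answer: -604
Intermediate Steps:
-5*(2 - 5)*(-42) + 26 = -5*(-3)*(-42) + 26 = 15*(-42) + 26 = -630 + 26 = -604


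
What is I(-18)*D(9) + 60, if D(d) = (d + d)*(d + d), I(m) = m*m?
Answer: 105036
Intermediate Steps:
I(m) = m²
D(d) = 4*d² (D(d) = (2*d)*(2*d) = 4*d²)
I(-18)*D(9) + 60 = (-18)²*(4*9²) + 60 = 324*(4*81) + 60 = 324*324 + 60 = 104976 + 60 = 105036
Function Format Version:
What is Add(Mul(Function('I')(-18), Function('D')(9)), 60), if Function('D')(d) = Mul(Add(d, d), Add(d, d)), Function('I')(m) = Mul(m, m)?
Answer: 105036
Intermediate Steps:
Function('I')(m) = Pow(m, 2)
Function('D')(d) = Mul(4, Pow(d, 2)) (Function('D')(d) = Mul(Mul(2, d), Mul(2, d)) = Mul(4, Pow(d, 2)))
Add(Mul(Function('I')(-18), Function('D')(9)), 60) = Add(Mul(Pow(-18, 2), Mul(4, Pow(9, 2))), 60) = Add(Mul(324, Mul(4, 81)), 60) = Add(Mul(324, 324), 60) = Add(104976, 60) = 105036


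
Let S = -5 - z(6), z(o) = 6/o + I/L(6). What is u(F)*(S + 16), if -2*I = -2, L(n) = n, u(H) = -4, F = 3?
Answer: -118/3 ≈ -39.333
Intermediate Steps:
I = 1 (I = -1/2*(-2) = 1)
z(o) = 1/6 + 6/o (z(o) = 6/o + 1/6 = 1/6 + 6/o)
S = -37/6 (S = -5 - (36 + 6)/(6*6) = -5 - 42/(6*6) = -5 - 1*7/6 = -5 - 7/6 = -37/6 ≈ -6.1667)
u(F)*(S + 16) = -4*(-37/6 + 16) = -4*59/6 = -118/3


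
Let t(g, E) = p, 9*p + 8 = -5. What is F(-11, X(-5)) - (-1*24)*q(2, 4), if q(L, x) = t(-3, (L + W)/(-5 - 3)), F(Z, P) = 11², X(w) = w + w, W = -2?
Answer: 259/3 ≈ 86.333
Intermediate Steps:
X(w) = 2*w
p = -13/9 (p = -8/9 + (⅑)*(-5) = -8/9 - 5/9 = -13/9 ≈ -1.4444)
t(g, E) = -13/9
F(Z, P) = 121
q(L, x) = -13/9
F(-11, X(-5)) - (-1*24)*q(2, 4) = 121 - (-1*24)*(-13)/9 = 121 - (-24)*(-13)/9 = 121 - 1*104/3 = 121 - 104/3 = 259/3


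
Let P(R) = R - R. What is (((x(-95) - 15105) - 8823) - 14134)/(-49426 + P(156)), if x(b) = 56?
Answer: 19003/24713 ≈ 0.76895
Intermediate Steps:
P(R) = 0
(((x(-95) - 15105) - 8823) - 14134)/(-49426 + P(156)) = (((56 - 15105) - 8823) - 14134)/(-49426 + 0) = ((-15049 - 8823) - 14134)/(-49426) = (-23872 - 14134)*(-1/49426) = -38006*(-1/49426) = 19003/24713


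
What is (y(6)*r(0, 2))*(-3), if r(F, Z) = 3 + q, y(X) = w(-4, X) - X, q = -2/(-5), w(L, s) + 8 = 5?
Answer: 459/5 ≈ 91.800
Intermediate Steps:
w(L, s) = -3 (w(L, s) = -8 + 5 = -3)
q = ⅖ (q = -2*(-⅕) = ⅖ ≈ 0.40000)
y(X) = -3 - X
r(F, Z) = 17/5 (r(F, Z) = 3 + ⅖ = 17/5)
(y(6)*r(0, 2))*(-3) = ((-3 - 1*6)*(17/5))*(-3) = ((-3 - 6)*(17/5))*(-3) = -9*17/5*(-3) = -153/5*(-3) = 459/5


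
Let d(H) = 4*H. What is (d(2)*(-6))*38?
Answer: -1824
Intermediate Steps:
(d(2)*(-6))*38 = ((4*2)*(-6))*38 = (8*(-6))*38 = -48*38 = -1824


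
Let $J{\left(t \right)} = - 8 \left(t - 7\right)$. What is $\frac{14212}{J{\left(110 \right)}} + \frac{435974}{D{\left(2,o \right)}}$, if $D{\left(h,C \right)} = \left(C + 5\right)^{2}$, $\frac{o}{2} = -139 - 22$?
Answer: $- \frac{267226773}{20700734} \approx -12.909$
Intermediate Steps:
$o = -322$ ($o = 2 \left(-139 - 22\right) = 2 \left(-161\right) = -322$)
$D{\left(h,C \right)} = \left(5 + C\right)^{2}$
$J{\left(t \right)} = 56 - 8 t$ ($J{\left(t \right)} = - 8 \left(-7 + t\right) = 56 - 8 t$)
$\frac{14212}{J{\left(110 \right)}} + \frac{435974}{D{\left(2,o \right)}} = \frac{14212}{56 - 880} + \frac{435974}{\left(5 - 322\right)^{2}} = \frac{14212}{56 - 880} + \frac{435974}{\left(-317\right)^{2}} = \frac{14212}{-824} + \frac{435974}{100489} = 14212 \left(- \frac{1}{824}\right) + 435974 \cdot \frac{1}{100489} = - \frac{3553}{206} + \frac{435974}{100489} = - \frac{267226773}{20700734}$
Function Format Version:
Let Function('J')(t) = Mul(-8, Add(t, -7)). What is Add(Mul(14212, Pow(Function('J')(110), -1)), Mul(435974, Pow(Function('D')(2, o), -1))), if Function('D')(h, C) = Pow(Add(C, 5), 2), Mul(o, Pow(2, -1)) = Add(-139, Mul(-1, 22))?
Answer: Rational(-267226773, 20700734) ≈ -12.909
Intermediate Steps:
o = -322 (o = Mul(2, Add(-139, Mul(-1, 22))) = Mul(2, Add(-139, -22)) = Mul(2, -161) = -322)
Function('D')(h, C) = Pow(Add(5, C), 2)
Function('J')(t) = Add(56, Mul(-8, t)) (Function('J')(t) = Mul(-8, Add(-7, t)) = Add(56, Mul(-8, t)))
Add(Mul(14212, Pow(Function('J')(110), -1)), Mul(435974, Pow(Function('D')(2, o), -1))) = Add(Mul(14212, Pow(Add(56, Mul(-8, 110)), -1)), Mul(435974, Pow(Pow(Add(5, -322), 2), -1))) = Add(Mul(14212, Pow(Add(56, -880), -1)), Mul(435974, Pow(Pow(-317, 2), -1))) = Add(Mul(14212, Pow(-824, -1)), Mul(435974, Pow(100489, -1))) = Add(Mul(14212, Rational(-1, 824)), Mul(435974, Rational(1, 100489))) = Add(Rational(-3553, 206), Rational(435974, 100489)) = Rational(-267226773, 20700734)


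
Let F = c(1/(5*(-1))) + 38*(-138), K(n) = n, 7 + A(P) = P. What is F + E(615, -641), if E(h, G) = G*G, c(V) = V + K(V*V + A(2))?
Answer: 10140796/25 ≈ 4.0563e+5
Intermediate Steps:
A(P) = -7 + P
c(V) = -5 + V + V² (c(V) = V + (V*V + (-7 + 2)) = V + (V² - 5) = V + (-5 + V²) = -5 + V + V²)
E(h, G) = G²
F = -131229/25 (F = (-5 + 1/(5*(-1)) + (1/(5*(-1)))²) + 38*(-138) = (-5 + 1/(-5) + (1/(-5))²) - 5244 = (-5 - ⅕ + (-⅕)²) - 5244 = (-5 - ⅕ + 1/25) - 5244 = -129/25 - 5244 = -131229/25 ≈ -5249.2)
F + E(615, -641) = -131229/25 + (-641)² = -131229/25 + 410881 = 10140796/25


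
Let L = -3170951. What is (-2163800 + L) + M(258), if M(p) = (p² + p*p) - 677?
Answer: -5202300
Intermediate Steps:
M(p) = -677 + 2*p² (M(p) = (p² + p²) - 677 = 2*p² - 677 = -677 + 2*p²)
(-2163800 + L) + M(258) = (-2163800 - 3170951) + (-677 + 2*258²) = -5334751 + (-677 + 2*66564) = -5334751 + (-677 + 133128) = -5334751 + 132451 = -5202300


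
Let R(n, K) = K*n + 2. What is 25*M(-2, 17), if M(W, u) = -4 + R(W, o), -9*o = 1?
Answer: -400/9 ≈ -44.444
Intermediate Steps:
o = -⅑ (o = -⅑*1 = -⅑ ≈ -0.11111)
R(n, K) = 2 + K*n
M(W, u) = -2 - W/9 (M(W, u) = -4 + (2 - W/9) = -2 - W/9)
25*M(-2, 17) = 25*(-2 - ⅑*(-2)) = 25*(-2 + 2/9) = 25*(-16/9) = -400/9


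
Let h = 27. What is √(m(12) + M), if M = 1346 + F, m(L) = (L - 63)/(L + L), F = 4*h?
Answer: √23230/4 ≈ 38.103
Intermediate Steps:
F = 108 (F = 4*27 = 108)
m(L) = (-63 + L)/(2*L) (m(L) = (-63 + L)/((2*L)) = (-63 + L)*(1/(2*L)) = (-63 + L)/(2*L))
M = 1454 (M = 1346 + 108 = 1454)
√(m(12) + M) = √((½)*(-63 + 12)/12 + 1454) = √((½)*(1/12)*(-51) + 1454) = √(-17/8 + 1454) = √(11615/8) = √23230/4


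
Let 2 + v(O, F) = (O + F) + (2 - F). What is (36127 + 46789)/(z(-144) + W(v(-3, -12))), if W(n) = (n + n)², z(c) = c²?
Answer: 20729/5193 ≈ 3.9917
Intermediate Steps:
v(O, F) = O (v(O, F) = -2 + ((O + F) + (2 - F)) = -2 + ((F + O) + (2 - F)) = -2 + (2 + O) = O)
W(n) = 4*n² (W(n) = (2*n)² = 4*n²)
(36127 + 46789)/(z(-144) + W(v(-3, -12))) = (36127 + 46789)/((-144)² + 4*(-3)²) = 82916/(20736 + 4*9) = 82916/(20736 + 36) = 82916/20772 = 82916*(1/20772) = 20729/5193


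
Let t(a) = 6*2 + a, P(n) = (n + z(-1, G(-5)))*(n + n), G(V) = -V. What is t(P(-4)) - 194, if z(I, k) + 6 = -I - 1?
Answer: -102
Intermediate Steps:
z(I, k) = -7 - I (z(I, k) = -6 + (-I - 1) = -6 + (-1 - I) = -7 - I)
P(n) = 2*n*(-6 + n) (P(n) = (n + (-7 - 1*(-1)))*(n + n) = (n + (-7 + 1))*(2*n) = (n - 6)*(2*n) = (-6 + n)*(2*n) = 2*n*(-6 + n))
t(a) = 12 + a
t(P(-4)) - 194 = (12 + 2*(-4)*(-6 - 4)) - 194 = (12 + 2*(-4)*(-10)) - 194 = (12 + 80) - 194 = 92 - 194 = -102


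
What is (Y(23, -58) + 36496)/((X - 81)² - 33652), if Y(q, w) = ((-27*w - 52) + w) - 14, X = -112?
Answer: 12646/1199 ≈ 10.547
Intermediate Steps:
Y(q, w) = -66 - 26*w (Y(q, w) = ((-52 - 27*w) + w) - 14 = (-52 - 26*w) - 14 = -66 - 26*w)
(Y(23, -58) + 36496)/((X - 81)² - 33652) = ((-66 - 26*(-58)) + 36496)/((-112 - 81)² - 33652) = ((-66 + 1508) + 36496)/((-193)² - 33652) = (1442 + 36496)/(37249 - 33652) = 37938/3597 = 37938*(1/3597) = 12646/1199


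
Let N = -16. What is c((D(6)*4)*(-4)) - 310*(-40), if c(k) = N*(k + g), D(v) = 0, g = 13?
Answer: 12192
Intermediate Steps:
c(k) = -208 - 16*k (c(k) = -16*(k + 13) = -16*(13 + k) = -208 - 16*k)
c((D(6)*4)*(-4)) - 310*(-40) = (-208 - 16*0*4*(-4)) - 310*(-40) = (-208 - 0*(-4)) + 12400 = (-208 - 16*0) + 12400 = (-208 + 0) + 12400 = -208 + 12400 = 12192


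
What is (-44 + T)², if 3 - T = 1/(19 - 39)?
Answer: 670761/400 ≈ 1676.9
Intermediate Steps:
T = 61/20 (T = 3 - 1/(19 - 39) = 3 - 1/(-20) = 3 - 1*(-1/20) = 3 + 1/20 = 61/20 ≈ 3.0500)
(-44 + T)² = (-44 + 61/20)² = (-819/20)² = 670761/400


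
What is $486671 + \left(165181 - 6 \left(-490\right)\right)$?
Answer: $654792$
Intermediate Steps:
$486671 + \left(165181 - 6 \left(-490\right)\right) = 486671 + \left(165181 - -2940\right) = 486671 + \left(165181 + 2940\right) = 486671 + 168121 = 654792$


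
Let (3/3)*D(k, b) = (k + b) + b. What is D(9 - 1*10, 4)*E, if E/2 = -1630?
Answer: -22820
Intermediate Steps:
D(k, b) = k + 2*b (D(k, b) = (k + b) + b = (b + k) + b = k + 2*b)
E = -3260 (E = 2*(-1630) = -3260)
D(9 - 1*10, 4)*E = ((9 - 1*10) + 2*4)*(-3260) = ((9 - 10) + 8)*(-3260) = (-1 + 8)*(-3260) = 7*(-3260) = -22820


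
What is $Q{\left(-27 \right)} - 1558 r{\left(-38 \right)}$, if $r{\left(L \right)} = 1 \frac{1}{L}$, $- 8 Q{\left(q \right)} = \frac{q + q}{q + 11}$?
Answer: $\frac{2597}{64} \approx 40.578$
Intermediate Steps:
$Q{\left(q \right)} = - \frac{q}{4 \left(11 + q\right)}$ ($Q{\left(q \right)} = - \frac{\left(q + q\right) \frac{1}{q + 11}}{8} = - \frac{2 q \frac{1}{11 + q}}{8} = - \frac{q}{4 \left(11 + q\right)}$)
$r{\left(L \right)} = \frac{1}{L}$
$Q{\left(-27 \right)} - 1558 r{\left(-38 \right)} = \left(-1\right) \left(-27\right) \frac{1}{44 + 4 \left(-27\right)} - \frac{1558}{-38} = \left(-1\right) \left(-27\right) \frac{1}{44 - 108} - -41 = \left(-1\right) \left(-27\right) \frac{1}{-64} + 41 = \left(-1\right) \left(-27\right) \left(- \frac{1}{64}\right) + 41 = - \frac{27}{64} + 41 = \frac{2597}{64}$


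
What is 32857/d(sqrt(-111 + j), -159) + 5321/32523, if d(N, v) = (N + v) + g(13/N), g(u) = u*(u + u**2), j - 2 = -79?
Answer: (-18869408574178*I + 199755661*sqrt(47))/(32523*(37541*sqrt(47) + 2825734*I)) ≈ -203.63 - 18.562*I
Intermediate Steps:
j = -77 (j = 2 - 79 = -77)
d(N, v) = N + v + 169*(1 + 13/N)/N**2 (d(N, v) = (N + v) + (13/N)**2*(1 + 13/N) = (N + v) + (169/N**2)*(1 + 13/N) = (N + v) + 169*(1 + 13/N)/N**2 = N + v + 169*(1 + 13/N)/N**2)
32857/d(sqrt(-111 + j), -159) + 5321/32523 = 32857/(sqrt(-111 - 77) - 159 + 169/(sqrt(-111 - 77))**2 + 2197/(sqrt(-111 - 77))**3) + 5321/32523 = 32857/(sqrt(-188) - 159 + 169/(sqrt(-188))**2 + 2197/(sqrt(-188))**3) + 5321*(1/32523) = 32857/(2*I*sqrt(47) - 159 + 169/(2*I*sqrt(47))**2 + 2197/(2*I*sqrt(47))**3) + 5321/32523 = 32857/(2*I*sqrt(47) - 159 + 169*(-1/188) + 2197*(I*sqrt(47)/17672)) + 5321/32523 = 32857/(2*I*sqrt(47) - 159 - 169/188 + 2197*I*sqrt(47)/17672) + 5321/32523 = 32857/(-30061/188 + 37541*I*sqrt(47)/17672) + 5321/32523 = 5321/32523 + 32857/(-30061/188 + 37541*I*sqrt(47)/17672)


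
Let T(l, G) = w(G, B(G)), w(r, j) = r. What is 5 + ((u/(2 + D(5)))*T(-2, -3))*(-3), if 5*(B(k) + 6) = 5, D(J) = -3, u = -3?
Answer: 32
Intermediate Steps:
B(k) = -5 (B(k) = -6 + (1/5)*5 = -6 + 1 = -5)
T(l, G) = G
5 + ((u/(2 + D(5)))*T(-2, -3))*(-3) = 5 + ((-3/(2 - 3))*(-3))*(-3) = 5 + ((-3/(-1))*(-3))*(-3) = 5 + (-1*(-3)*(-3))*(-3) = 5 + (3*(-3))*(-3) = 5 - 9*(-3) = 5 + 27 = 32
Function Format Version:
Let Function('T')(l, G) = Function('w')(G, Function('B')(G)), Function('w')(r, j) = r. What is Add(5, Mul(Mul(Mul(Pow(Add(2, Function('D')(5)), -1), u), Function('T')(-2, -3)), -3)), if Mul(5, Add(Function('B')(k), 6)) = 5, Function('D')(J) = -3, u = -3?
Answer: 32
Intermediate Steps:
Function('B')(k) = -5 (Function('B')(k) = Add(-6, Mul(Rational(1, 5), 5)) = Add(-6, 1) = -5)
Function('T')(l, G) = G
Add(5, Mul(Mul(Mul(Pow(Add(2, Function('D')(5)), -1), u), Function('T')(-2, -3)), -3)) = Add(5, Mul(Mul(Mul(Pow(Add(2, -3), -1), -3), -3), -3)) = Add(5, Mul(Mul(Mul(Pow(-1, -1), -3), -3), -3)) = Add(5, Mul(Mul(Mul(-1, -3), -3), -3)) = Add(5, Mul(Mul(3, -3), -3)) = Add(5, Mul(-9, -3)) = Add(5, 27) = 32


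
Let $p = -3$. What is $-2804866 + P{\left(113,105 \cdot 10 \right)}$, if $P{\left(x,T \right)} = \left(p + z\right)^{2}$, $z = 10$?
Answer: $-2804817$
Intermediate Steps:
$P{\left(x,T \right)} = 49$ ($P{\left(x,T \right)} = \left(-3 + 10\right)^{2} = 7^{2} = 49$)
$-2804866 + P{\left(113,105 \cdot 10 \right)} = -2804866 + 49 = -2804817$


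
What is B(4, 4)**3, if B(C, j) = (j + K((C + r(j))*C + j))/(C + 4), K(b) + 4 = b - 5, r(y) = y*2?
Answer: 103823/512 ≈ 202.78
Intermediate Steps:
r(y) = 2*y
K(b) = -9 + b (K(b) = -4 + (b - 5) = -4 + (-5 + b) = -9 + b)
B(C, j) = (-9 + 2*j + C*(C + 2*j))/(4 + C) (B(C, j) = (j + (-9 + ((C + 2*j)*C + j)))/(C + 4) = (j + (-9 + (C*(C + 2*j) + j)))/(4 + C) = (j + (-9 + (j + C*(C + 2*j))))/(4 + C) = (j + (-9 + j + C*(C + 2*j)))/(4 + C) = (-9 + 2*j + C*(C + 2*j))/(4 + C))
B(4, 4)**3 = ((-9 + 4**2 + 2*4 + 2*4*4)/(4 + 4))**3 = ((-9 + 16 + 8 + 32)/8)**3 = ((1/8)*47)**3 = (47/8)**3 = 103823/512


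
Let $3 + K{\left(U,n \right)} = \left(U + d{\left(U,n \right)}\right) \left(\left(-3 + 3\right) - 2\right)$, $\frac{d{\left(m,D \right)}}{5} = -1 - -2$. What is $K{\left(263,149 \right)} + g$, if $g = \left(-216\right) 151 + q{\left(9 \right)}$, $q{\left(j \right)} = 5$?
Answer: $-33150$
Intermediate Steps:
$d{\left(m,D \right)} = 5$ ($d{\left(m,D \right)} = 5 \left(-1 - -2\right) = 5 \left(-1 + 2\right) = 5 \cdot 1 = 5$)
$K{\left(U,n \right)} = -13 - 2 U$ ($K{\left(U,n \right)} = -3 + \left(U + 5\right) \left(\left(-3 + 3\right) - 2\right) = -3 + \left(5 + U\right) \left(0 - 2\right) = -3 + \left(5 + U\right) \left(-2\right) = -3 - \left(10 + 2 U\right) = -13 - 2 U$)
$g = -32611$ ($g = \left(-216\right) 151 + 5 = -32616 + 5 = -32611$)
$K{\left(263,149 \right)} + g = \left(-13 - 526\right) - 32611 = -539 - 32611 = -33150$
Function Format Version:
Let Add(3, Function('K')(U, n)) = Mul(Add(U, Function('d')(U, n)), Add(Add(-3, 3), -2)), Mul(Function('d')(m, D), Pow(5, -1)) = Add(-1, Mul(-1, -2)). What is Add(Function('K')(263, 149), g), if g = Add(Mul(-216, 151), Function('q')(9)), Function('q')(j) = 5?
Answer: -33150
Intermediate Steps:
Function('d')(m, D) = 5 (Function('d')(m, D) = Mul(5, Add(-1, Mul(-1, -2))) = Mul(5, Add(-1, 2)) = Mul(5, 1) = 5)
Function('K')(U, n) = Add(-13, Mul(-2, U)) (Function('K')(U, n) = Add(-3, Mul(Add(U, 5), Add(Add(-3, 3), -2))) = Add(-3, Mul(Add(5, U), Add(0, -2))) = Add(-3, Mul(Add(5, U), -2)) = Add(-3, Add(-10, Mul(-2, U))) = Add(-13, Mul(-2, U)))
g = -32611 (g = Add(Mul(-216, 151), 5) = Add(-32616, 5) = -32611)
Add(Function('K')(263, 149), g) = Add(Add(-13, Mul(-2, 263)), -32611) = Add(Add(-13, -526), -32611) = Add(-539, -32611) = -33150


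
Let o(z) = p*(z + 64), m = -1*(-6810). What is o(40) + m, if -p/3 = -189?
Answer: 65778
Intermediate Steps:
p = 567 (p = -3*(-189) = 567)
m = 6810
o(z) = 36288 + 567*z (o(z) = 567*(z + 64) = 567*(64 + z) = 36288 + 567*z)
o(40) + m = (36288 + 567*40) + 6810 = (36288 + 22680) + 6810 = 58968 + 6810 = 65778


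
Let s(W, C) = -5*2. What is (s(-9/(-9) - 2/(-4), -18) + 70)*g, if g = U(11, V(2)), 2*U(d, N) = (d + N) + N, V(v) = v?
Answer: 450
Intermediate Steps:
s(W, C) = -10
U(d, N) = N + d/2 (U(d, N) = ((d + N) + N)/2 = ((N + d) + N)/2 = (d + 2*N)/2 = N + d/2)
g = 15/2 (g = 2 + (½)*11 = 2 + 11/2 = 15/2 ≈ 7.5000)
(s(-9/(-9) - 2/(-4), -18) + 70)*g = (-10 + 70)*(15/2) = 60*(15/2) = 450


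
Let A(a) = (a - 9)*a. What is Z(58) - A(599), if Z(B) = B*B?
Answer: -350046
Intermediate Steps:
Z(B) = B**2
A(a) = a*(-9 + a) (A(a) = (-9 + a)*a = a*(-9 + a))
Z(58) - A(599) = 58**2 - 599*(-9 + 599) = 3364 - 599*590 = 3364 - 1*353410 = 3364 - 353410 = -350046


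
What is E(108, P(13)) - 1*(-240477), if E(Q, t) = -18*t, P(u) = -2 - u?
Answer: 240747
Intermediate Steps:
E(108, P(13)) - 1*(-240477) = -18*(-2 - 1*13) - 1*(-240477) = -18*(-2 - 13) + 240477 = -18*(-15) + 240477 = 270 + 240477 = 240747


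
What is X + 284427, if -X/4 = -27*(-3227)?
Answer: -64089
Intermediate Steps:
X = -348516 (X = -(-108)*(-3227) = -4*87129 = -348516)
X + 284427 = -348516 + 284427 = -64089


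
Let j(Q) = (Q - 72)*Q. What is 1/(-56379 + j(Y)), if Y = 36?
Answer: -1/57675 ≈ -1.7339e-5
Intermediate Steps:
j(Q) = Q*(-72 + Q) (j(Q) = (-72 + Q)*Q = Q*(-72 + Q))
1/(-56379 + j(Y)) = 1/(-56379 + 36*(-72 + 36)) = 1/(-56379 + 36*(-36)) = 1/(-56379 - 1296) = 1/(-57675) = -1/57675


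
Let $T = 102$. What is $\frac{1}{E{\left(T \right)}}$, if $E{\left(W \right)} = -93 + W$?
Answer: $\frac{1}{9} \approx 0.11111$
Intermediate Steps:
$\frac{1}{E{\left(T \right)}} = \frac{1}{-93 + 102} = \frac{1}{9}$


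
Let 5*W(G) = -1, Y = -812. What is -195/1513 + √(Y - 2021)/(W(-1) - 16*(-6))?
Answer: -195/1513 + 5*I*√2833/479 ≈ -0.12888 + 0.55559*I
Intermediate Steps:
W(G) = -⅕ (W(G) = (⅕)*(-1) = -⅕)
-195/1513 + √(Y - 2021)/(W(-1) - 16*(-6)) = -195/1513 + √(-812 - 2021)/(-⅕ - 16*(-6)) = -195*1/1513 + √(-2833)/(-⅕ + 96) = -195/1513 + (I*√2833)/(479/5) = -195/1513 + (I*√2833)*(5/479) = -195/1513 + 5*I*√2833/479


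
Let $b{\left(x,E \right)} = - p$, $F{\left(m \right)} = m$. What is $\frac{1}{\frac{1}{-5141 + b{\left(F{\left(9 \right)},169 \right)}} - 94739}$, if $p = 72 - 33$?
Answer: $- \frac{5180}{490748021} \approx -1.0555 \cdot 10^{-5}$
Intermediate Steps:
$p = 39$
$b{\left(x,E \right)} = -39$ ($b{\left(x,E \right)} = \left(-1\right) 39 = -39$)
$\frac{1}{\frac{1}{-5141 + b{\left(F{\left(9 \right)},169 \right)}} - 94739} = \frac{1}{\frac{1}{-5141 - 39} - 94739} = \frac{1}{\frac{1}{-5180} - 94739} = \frac{1}{- \frac{1}{5180} - 94739} = \frac{1}{- \frac{490748021}{5180}} = - \frac{5180}{490748021}$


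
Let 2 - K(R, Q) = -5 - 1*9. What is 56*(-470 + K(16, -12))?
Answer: -25424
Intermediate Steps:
K(R, Q) = 16 (K(R, Q) = 2 - (-5 - 1*9) = 2 - (-5 - 9) = 2 - 1*(-14) = 2 + 14 = 16)
56*(-470 + K(16, -12)) = 56*(-470 + 16) = 56*(-454) = -25424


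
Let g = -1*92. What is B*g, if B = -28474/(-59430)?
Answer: -1309804/29715 ≈ -44.079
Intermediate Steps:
g = -92
B = 14237/29715 (B = -28474*(-1/59430) = 14237/29715 ≈ 0.47912)
B*g = (14237/29715)*(-92) = -1309804/29715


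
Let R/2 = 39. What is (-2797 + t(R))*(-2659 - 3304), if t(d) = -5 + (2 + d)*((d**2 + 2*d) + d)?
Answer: -2997230394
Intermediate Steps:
R = 78 (R = 2*39 = 78)
t(d) = -5 + (2 + d)*(d**2 + 3*d)
(-2797 + t(R))*(-2659 - 3304) = (-2797 + (-5 + 78**3 + 5*78**2 + 6*78))*(-2659 - 3304) = (-2797 + (-5 + 474552 + 5*6084 + 468))*(-5963) = (-2797 + (-5 + 474552 + 30420 + 468))*(-5963) = (-2797 + 505435)*(-5963) = 502638*(-5963) = -2997230394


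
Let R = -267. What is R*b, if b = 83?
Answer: -22161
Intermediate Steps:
R*b = -267*83 = -22161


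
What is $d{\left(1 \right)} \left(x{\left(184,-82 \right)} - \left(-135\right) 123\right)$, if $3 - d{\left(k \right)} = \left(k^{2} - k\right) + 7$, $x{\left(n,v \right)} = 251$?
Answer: $-67424$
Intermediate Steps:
$d{\left(k \right)} = -4 + k - k^{2}$ ($d{\left(k \right)} = 3 - \left(\left(k^{2} - k\right) + 7\right) = 3 - \left(7 + k^{2} - k\right) = -4 + k - k^{2}$)
$d{\left(1 \right)} \left(x{\left(184,-82 \right)} - \left(-135\right) 123\right) = \left(-4 + 1 - 1^{2}\right) \left(251 - \left(-135\right) 123\right) = \left(-4 + 1 - 1\right) \left(251 - -16605\right) = \left(-4 + 1 - 1\right) \left(251 + 16605\right) = \left(-4\right) 16856 = -67424$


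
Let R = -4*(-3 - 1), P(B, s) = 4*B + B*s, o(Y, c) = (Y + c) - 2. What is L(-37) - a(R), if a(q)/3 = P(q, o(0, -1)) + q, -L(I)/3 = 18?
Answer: -150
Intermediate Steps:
o(Y, c) = -2 + Y + c
L(I) = -54 (L(I) = -3*18 = -54)
R = 16 (R = -4*(-4) = 16)
a(q) = 6*q (a(q) = 3*(q*(4 + (-2 + 0 - 1)) + q) = 3*(q*(4 - 3) + q) = 3*(q*1 + q) = 3*(q + q) = 3*(2*q) = 6*q)
L(-37) - a(R) = -54 - 6*16 = -54 - 1*96 = -54 - 96 = -150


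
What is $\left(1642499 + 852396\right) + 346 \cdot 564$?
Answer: $2690039$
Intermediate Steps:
$\left(1642499 + 852396\right) + 346 \cdot 564 = 2494895 + 195144 = 2690039$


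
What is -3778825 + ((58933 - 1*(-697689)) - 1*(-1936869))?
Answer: -1085334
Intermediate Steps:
-3778825 + ((58933 - 1*(-697689)) - 1*(-1936869)) = -3778825 + ((58933 + 697689) + 1936869) = -3778825 + (756622 + 1936869) = -3778825 + 2693491 = -1085334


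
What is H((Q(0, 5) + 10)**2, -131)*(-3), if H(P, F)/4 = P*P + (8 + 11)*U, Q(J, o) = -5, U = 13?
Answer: -10464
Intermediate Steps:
H(P, F) = 988 + 4*P**2 (H(P, F) = 4*(P*P + (8 + 11)*13) = 4*(P**2 + 19*13) = 4*(P**2 + 247) = 4*(247 + P**2) = 988 + 4*P**2)
H((Q(0, 5) + 10)**2, -131)*(-3) = (988 + 4*((-5 + 10)**2)**2)*(-3) = (988 + 4*(5**2)**2)*(-3) = (988 + 4*25**2)*(-3) = (988 + 4*625)*(-3) = (988 + 2500)*(-3) = 3488*(-3) = -10464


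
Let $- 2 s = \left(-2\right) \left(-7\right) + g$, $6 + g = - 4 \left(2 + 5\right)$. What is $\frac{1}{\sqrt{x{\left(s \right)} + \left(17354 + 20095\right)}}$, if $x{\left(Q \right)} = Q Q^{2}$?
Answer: $\frac{\sqrt{38449}}{38449} \approx 0.0050998$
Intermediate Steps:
$g = -34$ ($g = -6 - 4 \left(2 + 5\right) = -6 - 28 = -34$)
$s = 10$ ($s = - \frac{\left(-2\right) \left(-7\right) - 34}{2} = - \frac{14 - 34}{2} = \left(- \frac{1}{2}\right) \left(-20\right) = 10$)
$x{\left(Q \right)} = Q^{3}$
$\frac{1}{\sqrt{x{\left(s \right)} + \left(17354 + 20095\right)}} = \frac{1}{\sqrt{10^{3} + \left(17354 + 20095\right)}} = \frac{1}{\sqrt{1000 + 37449}} = \frac{1}{\sqrt{38449}} = \frac{\sqrt{38449}}{38449}$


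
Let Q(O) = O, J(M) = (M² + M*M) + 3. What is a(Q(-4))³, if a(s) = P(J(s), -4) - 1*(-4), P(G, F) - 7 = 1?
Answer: 1728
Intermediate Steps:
J(M) = 3 + 2*M² (J(M) = (M² + M²) + 3 = 2*M² + 3 = 3 + 2*M²)
P(G, F) = 8 (P(G, F) = 7 + 1 = 8)
a(s) = 12 (a(s) = 8 - 1*(-4) = 8 + 4 = 12)
a(Q(-4))³ = 12³ = 1728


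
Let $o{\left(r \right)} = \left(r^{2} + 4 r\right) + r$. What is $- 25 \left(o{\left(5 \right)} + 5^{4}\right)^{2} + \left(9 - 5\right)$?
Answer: $-11390621$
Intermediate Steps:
$o{\left(r \right)} = r^{2} + 5 r$
$- 25 \left(o{\left(5 \right)} + 5^{4}\right)^{2} + \left(9 - 5\right) = - 25 \left(5 \left(5 + 5\right) + 5^{4}\right)^{2} + \left(9 - 5\right) = - 25 \left(5 \cdot 10 + 625\right)^{2} + 4 = - 25 \left(50 + 625\right)^{2} + 4 = - 25 \cdot 675^{2} + 4 = \left(-25\right) 455625 + 4 = -11390625 + 4 = -11390621$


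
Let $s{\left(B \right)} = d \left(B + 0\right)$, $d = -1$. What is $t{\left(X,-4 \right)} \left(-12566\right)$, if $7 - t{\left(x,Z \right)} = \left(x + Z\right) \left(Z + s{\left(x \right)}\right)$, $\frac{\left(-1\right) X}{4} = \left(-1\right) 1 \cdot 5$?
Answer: $-4913306$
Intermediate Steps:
$s{\left(B \right)} = - B$ ($s{\left(B \right)} = - (B + 0) = - B$)
$X = 20$ ($X = - 4 \left(-1\right) 1 \cdot 5 = - 4 \left(\left(-1\right) 5\right) = \left(-4\right) \left(-5\right) = 20$)
$t{\left(x,Z \right)} = 7 - \left(Z + x\right) \left(Z - x\right)$ ($t{\left(x,Z \right)} = 7 - \left(x + Z\right) \left(Z - x\right) = 7 - \left(Z + x\right) \left(Z - x\right)$)
$t{\left(X,-4 \right)} \left(-12566\right) = \left(7 + 20^{2} - \left(-4\right)^{2}\right) \left(-12566\right) = \left(7 + 400 - 16\right) \left(-12566\right) = 391 \left(-12566\right) = -4913306$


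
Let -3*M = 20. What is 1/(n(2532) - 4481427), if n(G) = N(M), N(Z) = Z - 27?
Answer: -3/13444382 ≈ -2.2314e-7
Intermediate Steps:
M = -20/3 (M = -⅓*20 = -20/3 ≈ -6.6667)
N(Z) = -27 + Z
n(G) = -101/3 (n(G) = -27 - 20/3 = -101/3)
1/(n(2532) - 4481427) = 1/(-101/3 - 4481427) = 1/(-13444382/3) = -3/13444382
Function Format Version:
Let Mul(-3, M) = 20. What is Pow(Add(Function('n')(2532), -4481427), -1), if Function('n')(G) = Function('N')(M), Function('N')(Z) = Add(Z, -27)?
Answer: Rational(-3, 13444382) ≈ -2.2314e-7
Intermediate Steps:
M = Rational(-20, 3) (M = Mul(Rational(-1, 3), 20) = Rational(-20, 3) ≈ -6.6667)
Function('N')(Z) = Add(-27, Z)
Function('n')(G) = Rational(-101, 3) (Function('n')(G) = Add(-27, Rational(-20, 3)) = Rational(-101, 3))
Pow(Add(Function('n')(2532), -4481427), -1) = Pow(Add(Rational(-101, 3), -4481427), -1) = Pow(Rational(-13444382, 3), -1) = Rational(-3, 13444382)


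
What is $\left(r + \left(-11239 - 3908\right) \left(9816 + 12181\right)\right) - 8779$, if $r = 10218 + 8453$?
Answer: $-333178667$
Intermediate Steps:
$r = 18671$
$\left(r + \left(-11239 - 3908\right) \left(9816 + 12181\right)\right) - 8779 = \left(18671 + \left(-11239 - 3908\right) \left(9816 + 12181\right)\right) - 8779 = \left(18671 - 333188559\right) - 8779 = -333169888 - 8779 = -333178667$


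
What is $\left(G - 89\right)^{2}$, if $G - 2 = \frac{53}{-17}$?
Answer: $\frac{2347024}{289} \approx 8121.2$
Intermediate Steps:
$G = - \frac{19}{17}$ ($G = 2 + \frac{53}{-17} = 2 + 53 \left(- \frac{1}{17}\right) = 2 - \frac{53}{17} = - \frac{19}{17} \approx -1.1176$)
$\left(G - 89\right)^{2} = \left(- \frac{19}{17} - 89\right)^{2} = \left(- \frac{1532}{17}\right)^{2} = \frac{2347024}{289}$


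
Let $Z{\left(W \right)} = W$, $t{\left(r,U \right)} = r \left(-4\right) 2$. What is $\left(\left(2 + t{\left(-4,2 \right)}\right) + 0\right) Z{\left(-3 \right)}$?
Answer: $-102$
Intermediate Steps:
$t{\left(r,U \right)} = - 8 r$ ($t{\left(r,U \right)} = - 4 r 2 = - 8 r$)
$\left(\left(2 + t{\left(-4,2 \right)}\right) + 0\right) Z{\left(-3 \right)} = \left(\left(2 - -32\right) + 0\right) \left(-3\right) = \left(\left(2 + 32\right) + 0\right) \left(-3\right) = \left(34 + 0\right) \left(-3\right) = 34 \left(-3\right) = -102$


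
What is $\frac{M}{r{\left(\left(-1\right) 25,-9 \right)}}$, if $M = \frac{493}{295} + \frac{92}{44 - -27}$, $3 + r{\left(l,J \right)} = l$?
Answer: $- \frac{62143}{586460} \approx -0.10596$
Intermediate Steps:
$r{\left(l,J \right)} = -3 + l$
$M = \frac{62143}{20945}$ ($M = 493 \cdot \frac{1}{295} + \frac{92}{44 + 27} = \frac{493}{295} + \frac{92}{71} = \frac{62143}{20945} \approx 2.967$)
$\frac{M}{r{\left(\left(-1\right) 25,-9 \right)}} = \frac{62143}{20945 \left(-3 - 25\right)} = \frac{62143}{20945 \left(-28\right)} = \frac{62143}{20945} \left(- \frac{1}{28}\right) = - \frac{62143}{586460}$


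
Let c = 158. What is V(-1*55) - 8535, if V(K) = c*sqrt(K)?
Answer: -8535 + 158*I*sqrt(55) ≈ -8535.0 + 1171.8*I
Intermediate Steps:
V(K) = 158*sqrt(K)
V(-1*55) - 8535 = 158*sqrt(-1*55) - 8535 = 158*sqrt(-55) - 8535 = 158*(I*sqrt(55)) - 8535 = 158*I*sqrt(55) - 8535 = -8535 + 158*I*sqrt(55)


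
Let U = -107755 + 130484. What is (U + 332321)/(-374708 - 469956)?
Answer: -177525/422332 ≈ -0.42034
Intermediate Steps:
U = 22729
(U + 332321)/(-374708 - 469956) = (22729 + 332321)/(-374708 - 469956) = 355050/(-844664) = 355050*(-1/844664) = -177525/422332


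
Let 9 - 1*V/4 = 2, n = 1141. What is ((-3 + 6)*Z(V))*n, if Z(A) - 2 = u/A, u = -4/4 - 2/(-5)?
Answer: 135453/20 ≈ 6772.6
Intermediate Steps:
V = 28 (V = 36 - 4*2 = 36 - 8 = 28)
u = -3/5 (u = -4*1/4 - 2*(-1/5) = -1 + 2/5 = -3/5 ≈ -0.60000)
Z(A) = 2 - 3/(5*A)
((-3 + 6)*Z(V))*n = ((-3 + 6)*(2 - 3/5/28))*1141 = (3*(2 - 3/5*1/28))*1141 = (3*(2 - 3/140))*1141 = (3*(277/140))*1141 = (831/140)*1141 = 135453/20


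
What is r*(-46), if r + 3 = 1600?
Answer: -73462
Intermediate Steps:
r = 1597 (r = -3 + 1600 = 1597)
r*(-46) = 1597*(-46) = -73462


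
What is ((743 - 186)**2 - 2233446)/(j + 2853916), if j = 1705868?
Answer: -1923197/4559784 ≈ -0.42177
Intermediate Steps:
((743 - 186)**2 - 2233446)/(j + 2853916) = ((743 - 186)**2 - 2233446)/(1705868 + 2853916) = (557**2 - 2233446)/4559784 = (310249 - 2233446)*(1/4559784) = -1923197*1/4559784 = -1923197/4559784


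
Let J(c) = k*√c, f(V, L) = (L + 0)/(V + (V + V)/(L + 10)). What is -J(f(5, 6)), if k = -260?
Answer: 208*√15/3 ≈ 268.53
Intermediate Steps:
f(V, L) = L/(V + 2*V/(10 + L)) (f(V, L) = L/(V + (2*V)/(10 + L)) = L/(V + 2*V/(10 + L)))
J(c) = -260*√c
-J(f(5, 6)) = -(-260)*√(6*(10 + 6)/(5*(12 + 6))) = -(-260)*√(6*(⅕)*16/18) = -(-260)*√(6*(⅕)*(1/18)*16) = -(-260)*√(16/15) = -(-260)*4*√15/15 = -(-208)*√15/3 = 208*√15/3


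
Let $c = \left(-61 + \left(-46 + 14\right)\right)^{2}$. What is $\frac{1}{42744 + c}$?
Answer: $\frac{1}{51393} \approx 1.9458 \cdot 10^{-5}$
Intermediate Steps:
$c = 8649$ ($c = \left(-61 - 32\right)^{2} = \left(-93\right)^{2} = 8649$)
$\frac{1}{42744 + c} = \frac{1}{42744 + 8649} = \frac{1}{51393}$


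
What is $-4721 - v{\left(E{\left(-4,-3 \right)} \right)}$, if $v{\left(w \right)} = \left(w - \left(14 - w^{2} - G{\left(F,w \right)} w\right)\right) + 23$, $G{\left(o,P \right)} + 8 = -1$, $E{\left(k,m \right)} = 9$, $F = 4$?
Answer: $-4739$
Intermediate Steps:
$G{\left(o,P \right)} = -9$ ($G{\left(o,P \right)} = -8 - 1 = -9$)
$v{\left(w \right)} = 9 + w^{2} - 8 w$ ($v{\left(w \right)} = \left(w - \left(14 - w^{2} + 9 w\right)\right) + 23 = \left(-14 + w^{2} - 8 w\right) + 23 = 9 + w^{2} - 8 w$)
$-4721 - v{\left(E{\left(-4,-3 \right)} \right)} = -4721 - \left(9 + 9^{2} - 72\right) = -4721 - \left(9 + 81 - 72\right) = -4721 - 18 = -4739$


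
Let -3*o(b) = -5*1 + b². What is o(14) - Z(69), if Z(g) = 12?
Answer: -227/3 ≈ -75.667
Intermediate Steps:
o(b) = 5/3 - b²/3 (o(b) = -(-5*1 + b²)/3 = -(-5 + b²)/3 = 5/3 - b²/3)
o(14) - Z(69) = (5/3 - ⅓*14²) - 1*12 = (5/3 - ⅓*196) - 12 = (5/3 - 196/3) - 12 = -191/3 - 12 = -227/3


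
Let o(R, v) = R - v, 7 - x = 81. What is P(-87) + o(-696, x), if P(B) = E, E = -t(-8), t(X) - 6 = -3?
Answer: -625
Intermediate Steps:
t(X) = 3 (t(X) = 6 - 3 = 3)
x = -74 (x = 7 - 1*81 = 7 - 81 = -74)
E = -3 (E = -1*3 = -3)
P(B) = -3
P(-87) + o(-696, x) = -3 + (-696 - 1*(-74)) = -3 + (-696 + 74) = -3 - 622 = -625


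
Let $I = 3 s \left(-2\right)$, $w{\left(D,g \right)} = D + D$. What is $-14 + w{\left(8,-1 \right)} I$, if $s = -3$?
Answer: $274$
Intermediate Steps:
$w{\left(D,g \right)} = 2 D$
$I = 18$ ($I = 3 \left(-3\right) \left(-2\right) = \left(-9\right) \left(-2\right) = 18$)
$-14 + w{\left(8,-1 \right)} I = -14 + 2 \cdot 8 \cdot 18 = -14 + 16 \cdot 18 = -14 + 288 = 274$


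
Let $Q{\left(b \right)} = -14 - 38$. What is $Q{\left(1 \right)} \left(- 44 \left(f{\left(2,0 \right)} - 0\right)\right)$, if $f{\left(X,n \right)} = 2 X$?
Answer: $9152$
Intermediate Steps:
$Q{\left(b \right)} = -52$ ($Q{\left(b \right)} = -14 - 38 = -52$)
$Q{\left(1 \right)} \left(- 44 \left(f{\left(2,0 \right)} - 0\right)\right) = - 52 \left(- 44 \left(2 \cdot 2 - 0\right)\right) = - 52 \left(- 44 \left(4 + 0\right)\right) = - 52 \left(\left(-44\right) 4\right) = \left(-52\right) \left(-176\right) = 9152$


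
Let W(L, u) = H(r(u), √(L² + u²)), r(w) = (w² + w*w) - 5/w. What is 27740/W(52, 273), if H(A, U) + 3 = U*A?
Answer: 9175005/189187298433654292 + 5926300151415*√457/189187298433654292 ≈ 0.00066965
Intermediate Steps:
r(w) = -5/w + 2*w² (r(w) = (w² + w²) - 5/w = 2*w² - 5/w = -5/w + 2*w²)
H(A, U) = -3 + A*U (H(A, U) = -3 + U*A = -3 + A*U)
W(L, u) = -3 + √(L² + u²)*(-5 + 2*u³)/u (W(L, u) = -3 + ((-5 + 2*u³)/u)*√(L² + u²) = -3 + √(L² + u²)*(-5 + 2*u³)/u)
27740/W(52, 273) = 27740/(((-3*273 + √(52² + 273²)*(-5 + 2*273³))/273)) = 27740/(((-819 + √(2704 + 74529)*(-5 + 2*20346417))/273)) = 27740/(((-819 + √77233*(-5 + 40692834))/273)) = 27740/(((-819 + (13*√457)*40692829)/273)) = 27740/(((-819 + 529006777*√457)/273)) = 27740/(-3 + 40692829*√457/21)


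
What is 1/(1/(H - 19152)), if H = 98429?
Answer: 79277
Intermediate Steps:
1/(1/(H - 19152)) = 1/(1/(98429 - 19152)) = 1/(1/79277) = 79277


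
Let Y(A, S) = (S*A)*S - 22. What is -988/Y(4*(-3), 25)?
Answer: 494/3761 ≈ 0.13135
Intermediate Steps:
Y(A, S) = -22 + A*S² (Y(A, S) = (A*S)*S - 22 = A*S² - 22 = -22 + A*S²)
-988/Y(4*(-3), 25) = -988/(-22 + (4*(-3))*25²) = -988/(-22 - 12*625) = -988/(-22 - 7500) = -988/(-7522) = -988*(-1/7522) = 494/3761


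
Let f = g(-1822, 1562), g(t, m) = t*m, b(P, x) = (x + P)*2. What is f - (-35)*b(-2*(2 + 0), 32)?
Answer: -2844004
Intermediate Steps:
b(P, x) = 2*P + 2*x (b(P, x) = (P + x)*2 = 2*P + 2*x)
g(t, m) = m*t
f = -2845964 (f = 1562*(-1822) = -2845964)
f - (-35)*b(-2*(2 + 0), 32) = -2845964 - (-35)*(2*(-2*(2 + 0)) + 2*32) = -2845964 - (-35)*(2*(-2*2) + 64) = -2845964 - (-35)*(2*(-4) + 64) = -2845964 - (-35)*(-8 + 64) = -2845964 - (-35)*56 = -2845964 - 1*(-1960) = -2845964 + 1960 = -2844004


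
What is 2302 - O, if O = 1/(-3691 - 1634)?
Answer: 12258151/5325 ≈ 2302.0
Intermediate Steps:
O = -1/5325 (O = 1/(-5325) = -1/5325 ≈ -0.00018779)
2302 - O = 2302 - 1*(-1/5325) = 2302 + 1/5325 = 12258151/5325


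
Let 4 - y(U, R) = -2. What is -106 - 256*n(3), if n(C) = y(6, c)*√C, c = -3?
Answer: -106 - 1536*√3 ≈ -2766.4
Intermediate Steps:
y(U, R) = 6 (y(U, R) = 4 - 1*(-2) = 4 + 2 = 6)
n(C) = 6*√C
-106 - 256*n(3) = -106 - 1536*√3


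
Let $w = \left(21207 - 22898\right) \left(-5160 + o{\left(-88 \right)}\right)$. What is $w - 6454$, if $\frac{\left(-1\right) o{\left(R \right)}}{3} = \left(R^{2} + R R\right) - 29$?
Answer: $87142613$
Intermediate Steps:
$o{\left(R \right)} = 87 - 6 R^{2}$ ($o{\left(R \right)} = - 3 \left(\left(R^{2} + R R\right) - 29\right) = - 3 \left(\left(R^{2} + R^{2}\right) - 29\right) = - 3 \left(2 R^{2} - 29\right) = - 3 \left(-29 + 2 R^{2}\right) = 87 - 6 R^{2}$)
$w = 87149067$ ($w = \left(21207 - 22898\right) \left(-5160 + \left(87 - 6 \left(-88\right)^{2}\right)\right) = - 1691 \left(-5160 + \left(87 - 46464\right)\right) = - 1691 \left(-5160 - 46377\right) = \left(-1691\right) \left(-51537\right) = 87149067$)
$w - 6454 = 87149067 - 6454 = 87142613$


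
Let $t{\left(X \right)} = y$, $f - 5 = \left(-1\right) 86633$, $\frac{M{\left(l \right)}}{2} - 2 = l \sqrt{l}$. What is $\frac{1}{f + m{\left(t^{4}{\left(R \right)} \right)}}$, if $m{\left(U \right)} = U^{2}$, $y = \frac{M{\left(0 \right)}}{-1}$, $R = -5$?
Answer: $- \frac{1}{21092} \approx -4.7411 \cdot 10^{-5}$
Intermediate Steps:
$M{\left(l \right)} = 4 + 2 l^{\frac{3}{2}}$ ($M{\left(l \right)} = 4 + 2 l \sqrt{l} = 4 + 2 l^{\frac{3}{2}}$)
$f = -86628$ ($f = 5 - 86633 = -86628$)
$y = -4$ ($y = \frac{4 + 2 \cdot 0^{\frac{3}{2}}}{-1} = \left(4 + 2 \cdot 0\right) \left(-1\right) = \left(4 + 0\right) \left(-1\right) = 4 \left(-1\right) = -4$)
$t{\left(X \right)} = -4$
$\frac{1}{f + m{\left(t^{4}{\left(R \right)} \right)}} = \frac{1}{-86628 + \left(\left(-4\right)^{4}\right)^{2}} = \frac{1}{-86628 + 256^{2}} = \frac{1}{-86628 + 65536} = \frac{1}{-21092} = - \frac{1}{21092}$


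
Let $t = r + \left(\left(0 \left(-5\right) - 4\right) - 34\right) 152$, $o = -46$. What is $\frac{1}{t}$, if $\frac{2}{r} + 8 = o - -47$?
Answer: $- \frac{7}{40434} \approx -0.00017312$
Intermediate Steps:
$r = - \frac{2}{7}$ ($r = \frac{2}{-8 - -1} = \frac{2}{-8 + \left(-46 + 47\right)} = \frac{2}{-8 + 1} = \frac{2}{-7} = 2 \left(- \frac{1}{7}\right) = - \frac{2}{7} \approx -0.28571$)
$t = - \frac{40434}{7}$ ($t = - \frac{2}{7} + \left(\left(0 \left(-5\right) - 4\right) - 34\right) 152 = - \frac{2}{7} + \left(\left(0 - 4\right) - 34\right) 152 = - \frac{2}{7} + \left(-4 - 34\right) 152 = - \frac{2}{7} - 5776 = - \frac{40434}{7} \approx -5776.3$)
$\frac{1}{t} = \frac{1}{- \frac{40434}{7}} = - \frac{7}{40434}$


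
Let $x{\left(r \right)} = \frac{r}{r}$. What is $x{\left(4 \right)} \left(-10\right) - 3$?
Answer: $-13$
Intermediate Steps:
$x{\left(r \right)} = 1$
$x{\left(4 \right)} \left(-10\right) - 3 = 1 \left(-10\right) - 3 = -10 - 3 = -13$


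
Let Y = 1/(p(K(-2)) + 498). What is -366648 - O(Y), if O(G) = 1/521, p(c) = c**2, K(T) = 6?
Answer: -191023609/521 ≈ -3.6665e+5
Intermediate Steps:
Y = 1/534 (Y = 1/(6**2 + 498) = 1/(36 + 498) = 1/534 ≈ 0.0018727)
O(G) = 1/521
-366648 - O(Y) = -366648 - 1*1/521 = -366648 - 1/521 = -191023609/521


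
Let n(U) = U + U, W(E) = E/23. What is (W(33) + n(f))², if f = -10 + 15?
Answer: 69169/529 ≈ 130.75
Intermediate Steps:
W(E) = E/23 (W(E) = E*(1/23) = E/23)
f = 5
n(U) = 2*U
(W(33) + n(f))² = ((1/23)*33 + 2*5)² = (33/23 + 10)² = (263/23)² = 69169/529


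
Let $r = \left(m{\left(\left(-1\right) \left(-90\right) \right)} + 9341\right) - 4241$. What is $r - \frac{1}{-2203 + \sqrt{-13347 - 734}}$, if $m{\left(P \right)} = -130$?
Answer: $\frac{24190433503}{4867290} + \frac{i \sqrt{14081}}{4867290} \approx 4970.0 + 2.438 \cdot 10^{-5} i$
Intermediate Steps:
$r = 4970$ ($r = \left(-130 + 9341\right) - 4241 = 9211 - 4241 = 4970$)
$r - \frac{1}{-2203 + \sqrt{-13347 - 734}} = 4970 - \frac{1}{-2203 + \sqrt{-13347 - 734}} = 4970 - \frac{1}{-2203 + \sqrt{-14081}} = 4970 - \frac{1}{-2203 + i \sqrt{14081}}$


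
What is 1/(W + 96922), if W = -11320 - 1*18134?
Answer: 1/67468 ≈ 1.4822e-5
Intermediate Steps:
W = -29454 (W = -11320 - 18134 = -29454)
1/(W + 96922) = 1/(-29454 + 96922) = 1/67468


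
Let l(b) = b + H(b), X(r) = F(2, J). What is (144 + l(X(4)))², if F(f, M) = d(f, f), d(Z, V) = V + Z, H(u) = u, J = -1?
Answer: 23104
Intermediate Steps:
F(f, M) = 2*f (F(f, M) = f + f = 2*f)
X(r) = 4 (X(r) = 2*2 = 4)
l(b) = 2*b (l(b) = b + b = 2*b)
(144 + l(X(4)))² = (144 + 2*4)² = (144 + 8)² = 152² = 23104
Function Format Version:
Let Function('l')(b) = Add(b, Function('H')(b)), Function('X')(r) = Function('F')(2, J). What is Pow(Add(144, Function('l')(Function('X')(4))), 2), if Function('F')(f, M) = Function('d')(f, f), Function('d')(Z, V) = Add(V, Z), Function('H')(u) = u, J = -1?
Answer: 23104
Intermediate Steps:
Function('F')(f, M) = Mul(2, f) (Function('F')(f, M) = Add(f, f) = Mul(2, f))
Function('X')(r) = 4 (Function('X')(r) = Mul(2, 2) = 4)
Function('l')(b) = Mul(2, b) (Function('l')(b) = Add(b, b) = Mul(2, b))
Pow(Add(144, Function('l')(Function('X')(4))), 2) = Pow(Add(144, Mul(2, 4)), 2) = Pow(Add(144, 8), 2) = Pow(152, 2) = 23104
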